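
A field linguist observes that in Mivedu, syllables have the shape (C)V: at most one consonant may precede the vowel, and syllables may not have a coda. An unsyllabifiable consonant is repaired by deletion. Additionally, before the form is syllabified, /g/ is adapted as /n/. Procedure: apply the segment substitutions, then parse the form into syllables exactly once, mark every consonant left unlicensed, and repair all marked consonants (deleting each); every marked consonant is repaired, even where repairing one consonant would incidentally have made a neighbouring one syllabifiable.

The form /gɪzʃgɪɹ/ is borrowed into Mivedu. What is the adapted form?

Substitution: /g/ → /n/, giving /nɪzʃnɪɹ/.
Syllabifying with onset maximization leaves /z/, /ʃ/, /ɹ/ stranded (no codas are permitted; onsets are limited to one consonant).
Deletion applies to /z/, /ʃ/, /ɹ/.

nɪnɪ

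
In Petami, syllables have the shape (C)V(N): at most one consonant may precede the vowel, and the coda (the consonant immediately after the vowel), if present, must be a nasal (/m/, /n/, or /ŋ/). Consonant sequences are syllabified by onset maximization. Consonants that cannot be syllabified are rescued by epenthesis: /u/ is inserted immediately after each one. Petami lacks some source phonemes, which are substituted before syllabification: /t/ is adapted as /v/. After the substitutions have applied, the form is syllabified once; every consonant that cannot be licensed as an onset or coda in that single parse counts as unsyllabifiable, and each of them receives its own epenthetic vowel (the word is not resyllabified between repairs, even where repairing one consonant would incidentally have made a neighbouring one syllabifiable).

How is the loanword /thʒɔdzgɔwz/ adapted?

vuhuʒɔduzugɔwuzu

Substitution: /t/ → /v/, giving /vhʒɔdzgɔwz/.
Syllabifying with onset maximization leaves /v/, /h/, /d/, /z/, /w/, /z/ stranded (only a nasal (/m/, /n/, or /ŋ/) is licensed in coda position; onsets are limited to one consonant).
Each unlicensed consonant becomes the onset of a new syllable: /v/ → /vu/, /h/ → /hu/, /d/ → /du/, /z/ → /zu/, /w/ → /wu/, /z/ → /zu/.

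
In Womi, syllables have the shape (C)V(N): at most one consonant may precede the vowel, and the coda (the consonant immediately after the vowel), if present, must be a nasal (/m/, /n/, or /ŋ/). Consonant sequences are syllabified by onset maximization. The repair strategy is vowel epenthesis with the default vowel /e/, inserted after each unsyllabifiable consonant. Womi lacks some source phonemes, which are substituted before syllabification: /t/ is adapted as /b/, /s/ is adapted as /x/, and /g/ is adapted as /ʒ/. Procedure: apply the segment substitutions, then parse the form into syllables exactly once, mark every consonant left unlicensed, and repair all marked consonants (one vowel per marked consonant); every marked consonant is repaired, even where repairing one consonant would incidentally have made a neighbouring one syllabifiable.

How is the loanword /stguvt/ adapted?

Substitution: /s/ → /x/, /t/ → /b/, /g/ → /ʒ/, giving /xbʒuvb/.
Under (C)V(N), the unsyllabifiable consonants are /x/, /b/, /v/, /b/ (only a nasal (/m/, /n/, or /ŋ/) is licensed in coda position; onsets are limited to one consonant).
Epenthesis after each stranded consonant: /x/ → /xe/, /b/ → /be/, /v/ → /ve/, /b/ → /be/.

xebeʒuvebe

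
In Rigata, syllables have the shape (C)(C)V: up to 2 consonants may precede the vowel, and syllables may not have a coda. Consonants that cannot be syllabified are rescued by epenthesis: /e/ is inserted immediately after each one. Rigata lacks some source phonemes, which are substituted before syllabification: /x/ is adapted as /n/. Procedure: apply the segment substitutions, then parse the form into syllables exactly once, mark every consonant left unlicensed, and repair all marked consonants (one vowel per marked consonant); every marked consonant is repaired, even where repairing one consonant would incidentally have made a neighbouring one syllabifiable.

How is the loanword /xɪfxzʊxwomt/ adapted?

Substitution: /x/ → /n/, giving /nɪfnzʊnwomt/.
Under (C)(C)V, the unsyllabifiable consonants are /f/, /m/, /t/ (no codas are permitted; onsets may contain at most 2 consonants).
Inserting the epenthetic vowel yields /f/ → /fe/, /m/ → /me/, /t/ → /te/.

nɪfenzʊnwomete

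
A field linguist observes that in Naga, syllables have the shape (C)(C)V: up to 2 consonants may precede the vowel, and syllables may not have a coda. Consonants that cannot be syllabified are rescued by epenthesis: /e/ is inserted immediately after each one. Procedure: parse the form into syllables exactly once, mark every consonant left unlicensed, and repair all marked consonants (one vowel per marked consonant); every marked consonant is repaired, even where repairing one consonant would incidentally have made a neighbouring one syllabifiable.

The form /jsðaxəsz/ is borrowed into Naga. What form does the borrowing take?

jesðaxəseze

Under (C)(C)V, the unsyllabifiable consonants are /j/, /s/, /z/ (no codas are permitted; onsets may contain at most 2 consonants).
Each unlicensed consonant becomes the onset of a new syllable: /j/ → /je/, /s/ → /se/, /z/ → /ze/.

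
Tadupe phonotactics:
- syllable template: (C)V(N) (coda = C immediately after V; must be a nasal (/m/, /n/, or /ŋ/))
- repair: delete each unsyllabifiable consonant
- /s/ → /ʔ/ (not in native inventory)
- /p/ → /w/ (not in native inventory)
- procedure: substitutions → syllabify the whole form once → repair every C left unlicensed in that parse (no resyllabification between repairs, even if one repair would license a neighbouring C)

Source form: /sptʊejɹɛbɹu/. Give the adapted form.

tʊeɹɛɹu

Substitution: /s/ → /ʔ/, /p/ → /w/, giving /ʔwtʊejɹɛbɹu/.
Syllabifying with onset maximization leaves /ʔ/, /w/, /j/, /b/ stranded (only a nasal (/m/, /n/, or /ŋ/) is licensed in coda position; onsets are limited to one consonant).
Deleting the stranded consonants removes /ʔ/, /w/, /j/, /b/.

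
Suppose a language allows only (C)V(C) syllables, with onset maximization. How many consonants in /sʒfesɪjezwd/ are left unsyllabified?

Under (C)V(C), the unsyllabifiable consonants are /s/, /ʒ/, /w/, /d/ (at most one coda consonant is licensed; onsets are limited to one consonant).

4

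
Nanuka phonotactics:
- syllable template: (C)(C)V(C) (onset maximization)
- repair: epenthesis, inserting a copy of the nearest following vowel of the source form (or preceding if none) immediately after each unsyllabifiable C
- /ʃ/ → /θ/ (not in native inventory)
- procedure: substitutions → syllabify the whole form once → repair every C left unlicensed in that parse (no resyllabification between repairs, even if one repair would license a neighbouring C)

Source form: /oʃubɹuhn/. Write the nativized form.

Substitution: /ʃ/ → /θ/, giving /oθubɹuhn/.
Under (C)(C)V(C), the unsyllabifiable consonants are /n/ (at most one coda consonant is licensed; onsets may contain at most 2 consonants).
Each unlicensed consonant becomes the onset of a new syllable: /n/ → /nu/.

oθubɹuhnu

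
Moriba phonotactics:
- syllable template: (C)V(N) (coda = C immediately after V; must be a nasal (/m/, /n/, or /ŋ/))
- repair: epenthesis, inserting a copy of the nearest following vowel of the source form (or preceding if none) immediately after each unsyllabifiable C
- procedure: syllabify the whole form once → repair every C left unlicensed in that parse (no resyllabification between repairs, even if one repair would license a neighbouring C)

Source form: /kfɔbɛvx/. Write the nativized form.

The consonants /k/, /v/, /x/ cannot be parsed into a legal (C)V(N) syllable (only a nasal (/m/, /n/, or /ŋ/) is licensed in coda position; onsets are limited to one consonant).
Each unlicensed consonant becomes the onset of a new syllable: /k/ → /kɔ/, /v/ → /vɛ/, /x/ → /xɛ/.

kɔfɔbɛvɛxɛ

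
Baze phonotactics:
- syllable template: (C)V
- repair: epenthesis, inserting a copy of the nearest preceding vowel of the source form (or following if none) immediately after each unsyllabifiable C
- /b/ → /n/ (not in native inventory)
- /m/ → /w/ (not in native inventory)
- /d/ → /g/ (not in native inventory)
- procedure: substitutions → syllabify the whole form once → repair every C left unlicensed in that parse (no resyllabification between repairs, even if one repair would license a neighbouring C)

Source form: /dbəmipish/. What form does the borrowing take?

Substitution: /d/ → /g/, /b/ → /n/, /m/ → /w/, giving /gnəwipish/.
Under (C)V, the unsyllabifiable consonants are /g/, /s/, /h/ (no codas are permitted; onsets are limited to one consonant).
Epenthesis after each stranded consonant: /g/ → /gə/, /s/ → /si/, /h/ → /hi/.

gənəwipisihi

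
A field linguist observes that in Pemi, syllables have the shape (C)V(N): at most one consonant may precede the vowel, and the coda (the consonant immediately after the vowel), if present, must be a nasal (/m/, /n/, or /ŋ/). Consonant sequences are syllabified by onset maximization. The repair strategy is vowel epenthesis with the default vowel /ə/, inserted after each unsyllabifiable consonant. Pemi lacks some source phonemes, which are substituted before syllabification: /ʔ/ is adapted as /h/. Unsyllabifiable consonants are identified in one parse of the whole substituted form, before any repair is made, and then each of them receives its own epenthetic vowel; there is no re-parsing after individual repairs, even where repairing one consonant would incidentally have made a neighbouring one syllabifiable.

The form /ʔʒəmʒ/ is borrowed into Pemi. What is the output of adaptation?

həʒəmʒə

Substitution: /ʔ/ → /h/, giving /hʒəmʒ/.
The consonants /h/, /ʒ/ cannot be parsed into a legal (C)V(N) syllable (only a nasal (/m/, /n/, or /ŋ/) is licensed in coda position; onsets are limited to one consonant).
Inserting the epenthetic vowel yields /h/ → /hə/, /ʒ/ → /ʒə/.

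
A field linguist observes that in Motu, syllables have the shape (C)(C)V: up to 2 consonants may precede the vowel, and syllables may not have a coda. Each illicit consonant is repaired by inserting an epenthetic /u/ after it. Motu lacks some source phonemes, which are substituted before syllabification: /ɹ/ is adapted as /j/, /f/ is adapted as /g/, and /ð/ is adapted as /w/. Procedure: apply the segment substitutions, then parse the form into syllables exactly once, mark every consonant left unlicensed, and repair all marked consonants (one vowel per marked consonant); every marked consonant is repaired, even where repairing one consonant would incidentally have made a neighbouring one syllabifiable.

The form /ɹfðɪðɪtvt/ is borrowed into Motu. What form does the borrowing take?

jugwɪwɪtuvutu

Substitution: /ɹ/ → /j/, /f/ → /g/, /ð/ → /w/, giving /jgwɪwɪtvt/.
Under (C)(C)V, the unsyllabifiable consonants are /j/, /t/, /v/, /t/ (no codas are permitted; onsets may contain at most 2 consonants).
Inserting the epenthetic vowel yields /j/ → /ju/, /t/ → /tu/, /v/ → /vu/, /t/ → /tu/.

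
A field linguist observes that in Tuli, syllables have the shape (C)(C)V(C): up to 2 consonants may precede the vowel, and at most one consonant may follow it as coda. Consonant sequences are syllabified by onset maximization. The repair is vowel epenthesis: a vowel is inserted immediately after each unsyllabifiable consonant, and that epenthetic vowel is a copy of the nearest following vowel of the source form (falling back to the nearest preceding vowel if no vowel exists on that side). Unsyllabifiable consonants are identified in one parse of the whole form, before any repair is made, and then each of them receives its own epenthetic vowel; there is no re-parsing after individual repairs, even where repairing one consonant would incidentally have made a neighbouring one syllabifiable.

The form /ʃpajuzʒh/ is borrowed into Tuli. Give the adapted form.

Under (C)(C)V(C), the unsyllabifiable consonants are /ʒ/, /h/ (at most one coda consonant is licensed; onsets may contain at most 2 consonants).
Inserting the epenthetic vowel yields /ʒ/ → /ʒu/, /h/ → /hu/.

ʃpajuzʒuhu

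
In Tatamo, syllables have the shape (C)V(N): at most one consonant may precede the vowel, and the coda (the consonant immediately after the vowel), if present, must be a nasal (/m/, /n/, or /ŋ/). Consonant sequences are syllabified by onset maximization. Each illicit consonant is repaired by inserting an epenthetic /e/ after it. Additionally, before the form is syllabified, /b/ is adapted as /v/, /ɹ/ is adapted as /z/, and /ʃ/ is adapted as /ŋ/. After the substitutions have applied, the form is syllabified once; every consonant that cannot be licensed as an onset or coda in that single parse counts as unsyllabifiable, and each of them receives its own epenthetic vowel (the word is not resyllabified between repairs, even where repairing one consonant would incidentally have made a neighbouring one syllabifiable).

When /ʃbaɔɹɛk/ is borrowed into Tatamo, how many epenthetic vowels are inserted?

After substitution the input is /ŋvaɔzɛk/.
The unsyllabifiable consonants are /ŋ/, /k/; each receives one epenthetic vowel.

2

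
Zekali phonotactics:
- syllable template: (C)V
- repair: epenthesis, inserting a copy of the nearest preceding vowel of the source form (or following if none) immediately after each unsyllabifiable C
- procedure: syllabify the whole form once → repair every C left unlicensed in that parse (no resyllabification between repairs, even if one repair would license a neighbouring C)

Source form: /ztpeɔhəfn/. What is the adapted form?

Under (C)V, the unsyllabifiable consonants are /z/, /t/, /f/, /n/ (no codas are permitted; onsets are limited to one consonant).
Epenthesis after each stranded consonant: /z/ → /ze/, /t/ → /te/, /f/ → /fə/, /n/ → /nə/.

zetepeɔhəfənə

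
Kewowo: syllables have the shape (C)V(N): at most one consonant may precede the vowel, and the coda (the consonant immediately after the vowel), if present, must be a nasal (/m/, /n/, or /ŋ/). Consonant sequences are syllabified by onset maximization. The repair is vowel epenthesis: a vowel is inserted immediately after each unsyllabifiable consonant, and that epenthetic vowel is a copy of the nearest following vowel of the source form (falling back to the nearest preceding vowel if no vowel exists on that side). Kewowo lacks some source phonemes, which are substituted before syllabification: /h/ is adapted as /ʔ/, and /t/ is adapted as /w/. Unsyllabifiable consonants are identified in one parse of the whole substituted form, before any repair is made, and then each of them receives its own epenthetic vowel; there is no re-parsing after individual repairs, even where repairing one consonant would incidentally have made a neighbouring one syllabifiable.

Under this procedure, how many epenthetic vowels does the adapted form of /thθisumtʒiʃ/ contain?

After substitution the input is /wʔθisumwʒiʃ/.
The unsyllabifiable consonants are /w/, /ʔ/, /w/, /ʃ/; each receives one epenthetic vowel.

4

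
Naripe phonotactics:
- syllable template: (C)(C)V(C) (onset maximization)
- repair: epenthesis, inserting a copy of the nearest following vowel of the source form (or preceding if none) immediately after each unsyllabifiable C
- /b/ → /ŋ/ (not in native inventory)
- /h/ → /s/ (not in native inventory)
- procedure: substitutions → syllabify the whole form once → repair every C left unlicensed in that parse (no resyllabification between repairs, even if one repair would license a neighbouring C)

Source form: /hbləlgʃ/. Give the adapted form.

Substitution: /h/ → /s/, /b/ → /ŋ/, giving /sŋləlgʃ/.
Syllabifying with onset maximization leaves /s/, /g/, /ʃ/ stranded (at most one coda consonant is licensed; onsets may contain at most 2 consonants).
Epenthesis after each stranded consonant: /s/ → /sə/, /g/ → /gə/, /ʃ/ → /ʃə/.

səŋləlgəʃə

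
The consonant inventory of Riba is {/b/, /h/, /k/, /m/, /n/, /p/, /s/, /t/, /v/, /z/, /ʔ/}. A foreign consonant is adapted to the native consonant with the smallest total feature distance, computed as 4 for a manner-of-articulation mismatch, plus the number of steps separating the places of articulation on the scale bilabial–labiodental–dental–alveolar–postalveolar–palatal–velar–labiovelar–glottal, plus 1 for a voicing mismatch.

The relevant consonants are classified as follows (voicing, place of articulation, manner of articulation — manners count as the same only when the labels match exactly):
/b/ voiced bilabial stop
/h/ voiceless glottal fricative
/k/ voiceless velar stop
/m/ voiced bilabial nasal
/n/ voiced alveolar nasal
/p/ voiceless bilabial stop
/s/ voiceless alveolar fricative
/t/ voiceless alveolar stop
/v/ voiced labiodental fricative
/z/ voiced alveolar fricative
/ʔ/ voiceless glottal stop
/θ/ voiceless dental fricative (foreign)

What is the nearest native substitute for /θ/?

/s/ is closest: same manner (fricative), place distance 1 (dental→alveolar), same voicing; total 1. Next closest is /v/ at distance 2.

s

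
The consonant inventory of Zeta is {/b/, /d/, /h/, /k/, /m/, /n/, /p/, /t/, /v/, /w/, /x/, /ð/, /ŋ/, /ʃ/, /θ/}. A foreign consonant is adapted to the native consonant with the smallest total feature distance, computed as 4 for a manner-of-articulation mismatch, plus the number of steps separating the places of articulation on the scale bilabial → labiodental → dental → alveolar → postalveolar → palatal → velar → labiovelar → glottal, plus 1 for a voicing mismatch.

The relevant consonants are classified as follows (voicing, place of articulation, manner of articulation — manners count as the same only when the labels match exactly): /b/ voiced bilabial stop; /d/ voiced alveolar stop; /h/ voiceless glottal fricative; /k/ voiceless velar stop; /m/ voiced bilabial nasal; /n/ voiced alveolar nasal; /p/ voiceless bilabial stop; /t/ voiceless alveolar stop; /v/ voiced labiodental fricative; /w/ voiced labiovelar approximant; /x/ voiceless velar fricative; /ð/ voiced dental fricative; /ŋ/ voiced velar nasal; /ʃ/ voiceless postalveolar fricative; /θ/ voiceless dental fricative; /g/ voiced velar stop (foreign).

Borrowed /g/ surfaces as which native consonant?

k

/k/ is closest: same manner (stop), place distance 0 (velar→velar), voicing differs (+1); total 1. Next closest is /d/ at distance 3.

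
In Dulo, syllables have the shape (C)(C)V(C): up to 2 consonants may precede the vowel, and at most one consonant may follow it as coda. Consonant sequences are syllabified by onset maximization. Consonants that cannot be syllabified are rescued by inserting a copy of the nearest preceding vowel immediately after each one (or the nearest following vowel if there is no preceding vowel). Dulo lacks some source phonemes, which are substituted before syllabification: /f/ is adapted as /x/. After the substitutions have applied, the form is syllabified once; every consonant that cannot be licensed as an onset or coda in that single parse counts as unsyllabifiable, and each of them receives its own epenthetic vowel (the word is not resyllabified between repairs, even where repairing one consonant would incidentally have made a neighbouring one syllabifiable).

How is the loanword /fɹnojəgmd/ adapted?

Substitution: /f/ → /x/, giving /xɹnojəgmd/.
Under (C)(C)V(C), the unsyllabifiable consonants are /x/, /m/, /d/ (at most one coda consonant is licensed; onsets may contain at most 2 consonants).
Epenthesis after each stranded consonant: /x/ → /xo/, /m/ → /mə/, /d/ → /də/.

xoɹnojəgmədə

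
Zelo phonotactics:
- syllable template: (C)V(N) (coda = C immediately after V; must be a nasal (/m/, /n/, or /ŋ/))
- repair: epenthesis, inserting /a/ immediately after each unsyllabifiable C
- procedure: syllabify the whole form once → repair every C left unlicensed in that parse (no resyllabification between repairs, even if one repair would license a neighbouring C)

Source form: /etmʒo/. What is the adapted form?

The consonants /t/, /m/ cannot be parsed into a legal (C)V(N) syllable (only a nasal (/m/, /n/, or /ŋ/) is licensed in coda position; onsets are limited to one consonant).
Each unlicensed consonant becomes the onset of a new syllable: /t/ → /ta/, /m/ → /ma/.

etamaʒo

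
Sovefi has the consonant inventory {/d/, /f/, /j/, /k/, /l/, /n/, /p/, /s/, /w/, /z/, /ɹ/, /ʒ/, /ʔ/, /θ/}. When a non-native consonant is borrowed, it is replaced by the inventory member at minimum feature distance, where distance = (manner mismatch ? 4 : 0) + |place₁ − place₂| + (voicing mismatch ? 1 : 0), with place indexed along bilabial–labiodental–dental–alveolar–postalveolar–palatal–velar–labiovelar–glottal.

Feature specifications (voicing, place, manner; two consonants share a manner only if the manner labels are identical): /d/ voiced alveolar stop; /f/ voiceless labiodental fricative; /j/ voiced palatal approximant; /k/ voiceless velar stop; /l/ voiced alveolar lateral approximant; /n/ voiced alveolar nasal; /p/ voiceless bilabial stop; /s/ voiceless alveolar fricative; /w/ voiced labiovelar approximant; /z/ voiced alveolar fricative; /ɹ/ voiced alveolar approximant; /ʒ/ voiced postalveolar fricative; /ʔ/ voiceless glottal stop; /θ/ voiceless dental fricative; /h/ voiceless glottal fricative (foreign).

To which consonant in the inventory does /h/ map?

/ʔ/ is closest: manner differs (fricative→stop, +4), place distance 0 (glottal→glottal), same voicing; total 4. Next closest is /s/ at distance 5.

ʔ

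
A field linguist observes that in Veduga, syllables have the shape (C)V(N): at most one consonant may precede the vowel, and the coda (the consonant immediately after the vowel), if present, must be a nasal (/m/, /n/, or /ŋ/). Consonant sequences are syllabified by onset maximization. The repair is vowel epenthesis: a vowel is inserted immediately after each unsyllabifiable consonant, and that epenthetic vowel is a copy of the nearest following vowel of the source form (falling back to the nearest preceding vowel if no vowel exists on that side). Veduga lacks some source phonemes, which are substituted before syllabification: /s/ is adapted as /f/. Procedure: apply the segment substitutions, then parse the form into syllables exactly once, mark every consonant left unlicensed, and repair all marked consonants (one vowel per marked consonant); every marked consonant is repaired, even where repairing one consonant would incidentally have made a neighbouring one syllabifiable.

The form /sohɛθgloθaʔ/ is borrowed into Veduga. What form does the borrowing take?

Substitution: /s/ → /f/, giving /fohɛθgloθaʔ/.
Syllabifying with onset maximization leaves /θ/, /g/, /ʔ/ stranded (only a nasal (/m/, /n/, or /ŋ/) is licensed in coda position; onsets are limited to one consonant).
Each unlicensed consonant becomes the onset of a new syllable: /θ/ → /θo/, /g/ → /go/, /ʔ/ → /ʔa/.

fohɛθogoloθaʔa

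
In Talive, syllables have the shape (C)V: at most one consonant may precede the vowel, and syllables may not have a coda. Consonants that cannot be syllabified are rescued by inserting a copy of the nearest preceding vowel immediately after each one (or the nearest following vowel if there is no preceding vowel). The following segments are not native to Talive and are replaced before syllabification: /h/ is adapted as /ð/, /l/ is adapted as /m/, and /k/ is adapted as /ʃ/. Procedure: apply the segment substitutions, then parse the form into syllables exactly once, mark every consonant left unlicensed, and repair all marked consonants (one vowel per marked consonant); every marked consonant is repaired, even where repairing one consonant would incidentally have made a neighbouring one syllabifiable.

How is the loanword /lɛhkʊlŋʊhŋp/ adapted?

mɛðɛʃʊmʊŋʊðʊŋʊpʊ

Substitution: /l/ → /m/, /h/ → /ð/, /k/ → /ʃ/, giving /mɛðʃʊmŋʊðŋp/.
Under (C)V, the unsyllabifiable consonants are /ð/, /m/, /ð/, /ŋ/, /p/ (no codas are permitted; onsets are limited to one consonant).
Inserting the epenthetic vowel yields /ð/ → /ðɛ/, /m/ → /mʊ/, /ð/ → /ðʊ/, /ŋ/ → /ŋʊ/, /p/ → /pʊ/.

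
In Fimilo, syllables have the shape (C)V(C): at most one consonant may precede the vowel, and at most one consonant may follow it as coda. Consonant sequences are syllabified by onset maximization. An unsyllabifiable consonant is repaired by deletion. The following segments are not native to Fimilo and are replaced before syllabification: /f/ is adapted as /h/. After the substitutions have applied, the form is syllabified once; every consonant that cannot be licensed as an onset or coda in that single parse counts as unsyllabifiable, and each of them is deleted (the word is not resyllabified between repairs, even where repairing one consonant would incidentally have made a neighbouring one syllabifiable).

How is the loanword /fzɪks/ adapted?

zɪk

Substitution: /f/ → /h/, giving /hzɪks/.
The consonants /h/, /s/ cannot be parsed into a legal (C)V(C) syllable (at most one coda consonant is licensed; onsets are limited to one consonant).
Deletion applies to /h/, /s/.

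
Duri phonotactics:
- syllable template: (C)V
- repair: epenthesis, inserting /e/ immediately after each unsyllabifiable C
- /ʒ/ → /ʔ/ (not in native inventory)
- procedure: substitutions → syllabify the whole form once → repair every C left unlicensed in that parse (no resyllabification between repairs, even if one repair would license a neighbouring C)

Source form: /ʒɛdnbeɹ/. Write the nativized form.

Substitution: /ʒ/ → /ʔ/, giving /ʔɛdnbeɹ/.
Under (C)V, the unsyllabifiable consonants are /d/, /n/, /ɹ/ (no codas are permitted; onsets are limited to one consonant).
Epenthesis after each stranded consonant: /d/ → /de/, /n/ → /ne/, /ɹ/ → /ɹe/.

ʔɛdenebeɹe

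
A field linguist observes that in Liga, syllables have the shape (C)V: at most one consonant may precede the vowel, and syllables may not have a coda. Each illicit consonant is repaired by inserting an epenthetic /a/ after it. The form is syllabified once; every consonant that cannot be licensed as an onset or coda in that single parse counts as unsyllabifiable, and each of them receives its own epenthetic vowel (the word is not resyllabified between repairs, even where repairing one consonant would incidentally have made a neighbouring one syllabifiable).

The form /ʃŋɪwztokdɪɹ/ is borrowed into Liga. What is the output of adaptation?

Under (C)V, the unsyllabifiable consonants are /ʃ/, /w/, /z/, /k/, /ɹ/ (no codas are permitted; onsets are limited to one consonant).
Each unlicensed consonant becomes the onset of a new syllable: /ʃ/ → /ʃa/, /w/ → /wa/, /z/ → /za/, /k/ → /ka/, /ɹ/ → /ɹa/.

ʃaŋɪwazatokadɪɹa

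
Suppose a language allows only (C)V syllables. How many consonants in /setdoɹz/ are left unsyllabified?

3

The consonants /t/, /ɹ/, /z/ cannot be parsed into a legal (C)V syllable (no codas are permitted; onsets are limited to one consonant).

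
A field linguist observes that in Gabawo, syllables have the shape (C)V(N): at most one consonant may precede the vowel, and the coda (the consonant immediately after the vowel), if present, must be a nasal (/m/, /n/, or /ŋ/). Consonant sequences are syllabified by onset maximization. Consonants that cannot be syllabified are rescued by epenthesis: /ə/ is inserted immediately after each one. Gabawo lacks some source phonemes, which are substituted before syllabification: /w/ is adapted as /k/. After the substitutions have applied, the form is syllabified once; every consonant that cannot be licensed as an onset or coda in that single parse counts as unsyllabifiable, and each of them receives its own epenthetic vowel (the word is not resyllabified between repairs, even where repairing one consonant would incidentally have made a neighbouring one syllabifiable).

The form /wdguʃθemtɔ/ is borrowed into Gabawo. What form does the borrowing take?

kədəguʃəθemtɔ

Substitution: /w/ → /k/, giving /kdguʃθemtɔ/.
Under (C)V(N), the unsyllabifiable consonants are /k/, /d/, /ʃ/ (only a nasal (/m/, /n/, or /ŋ/) is licensed in coda position; onsets are limited to one consonant).
Epenthesis after each stranded consonant: /k/ → /kə/, /d/ → /də/, /ʃ/ → /ʃə/.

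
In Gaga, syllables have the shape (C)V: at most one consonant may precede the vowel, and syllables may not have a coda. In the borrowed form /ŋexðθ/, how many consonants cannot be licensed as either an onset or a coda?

3

Syllabifying with onset maximization leaves /x/, /ð/, /θ/ stranded (no codas are permitted; onsets are limited to one consonant).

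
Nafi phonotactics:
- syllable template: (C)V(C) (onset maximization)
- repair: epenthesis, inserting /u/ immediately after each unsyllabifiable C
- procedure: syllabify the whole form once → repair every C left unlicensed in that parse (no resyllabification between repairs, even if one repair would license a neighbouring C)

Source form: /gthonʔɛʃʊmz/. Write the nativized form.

gutuhonʔɛʃʊmzu

Syllabifying with onset maximization leaves /g/, /t/, /z/ stranded (at most one coda consonant is licensed; onsets are limited to one consonant).
Inserting the epenthetic vowel yields /g/ → /gu/, /t/ → /tu/, /z/ → /zu/.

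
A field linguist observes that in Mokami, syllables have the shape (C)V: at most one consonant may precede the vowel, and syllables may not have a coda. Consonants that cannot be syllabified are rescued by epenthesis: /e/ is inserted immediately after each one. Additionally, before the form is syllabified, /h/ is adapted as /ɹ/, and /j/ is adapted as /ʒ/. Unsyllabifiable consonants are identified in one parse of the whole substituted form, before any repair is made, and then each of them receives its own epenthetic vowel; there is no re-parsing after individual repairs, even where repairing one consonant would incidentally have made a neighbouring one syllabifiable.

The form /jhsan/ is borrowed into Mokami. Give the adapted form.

Substitution: /j/ → /ʒ/, /h/ → /ɹ/, giving /ʒɹsan/.
Under (C)V, the unsyllabifiable consonants are /ʒ/, /ɹ/, /n/ (no codas are permitted; onsets are limited to one consonant).
Epenthesis after each stranded consonant: /ʒ/ → /ʒe/, /ɹ/ → /ɹe/, /n/ → /ne/.

ʒeɹesane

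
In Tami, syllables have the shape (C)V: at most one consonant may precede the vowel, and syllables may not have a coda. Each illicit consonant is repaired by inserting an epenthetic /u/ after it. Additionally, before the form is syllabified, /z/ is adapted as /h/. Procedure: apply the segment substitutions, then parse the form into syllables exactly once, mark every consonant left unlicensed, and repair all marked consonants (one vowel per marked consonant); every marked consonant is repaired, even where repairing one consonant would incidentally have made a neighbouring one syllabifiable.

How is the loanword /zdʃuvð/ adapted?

huduʃuvuðu

Substitution: /z/ → /h/, giving /hdʃuvð/.
Syllabifying with onset maximization leaves /h/, /d/, /v/, /ð/ stranded (no codas are permitted; onsets are limited to one consonant).
Inserting the epenthetic vowel yields /h/ → /hu/, /d/ → /du/, /v/ → /vu/, /ð/ → /ðu/.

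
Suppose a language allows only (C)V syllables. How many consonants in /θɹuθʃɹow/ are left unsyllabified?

The consonants /θ/, /θ/, /ʃ/, /w/ cannot be parsed into a legal (C)V syllable (no codas are permitted; onsets are limited to one consonant).

4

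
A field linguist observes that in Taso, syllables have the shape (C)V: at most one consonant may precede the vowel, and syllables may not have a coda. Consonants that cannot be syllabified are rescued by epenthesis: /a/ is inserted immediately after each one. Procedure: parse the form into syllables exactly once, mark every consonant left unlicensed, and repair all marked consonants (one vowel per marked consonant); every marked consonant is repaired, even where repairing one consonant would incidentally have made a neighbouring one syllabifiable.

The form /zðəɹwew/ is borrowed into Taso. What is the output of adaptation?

zaðəɹawewa

The consonants /z/, /ɹ/, /w/ cannot be parsed into a legal (C)V syllable (no codas are permitted; onsets are limited to one consonant).
Each unlicensed consonant becomes the onset of a new syllable: /z/ → /za/, /ɹ/ → /ɹa/, /w/ → /wa/.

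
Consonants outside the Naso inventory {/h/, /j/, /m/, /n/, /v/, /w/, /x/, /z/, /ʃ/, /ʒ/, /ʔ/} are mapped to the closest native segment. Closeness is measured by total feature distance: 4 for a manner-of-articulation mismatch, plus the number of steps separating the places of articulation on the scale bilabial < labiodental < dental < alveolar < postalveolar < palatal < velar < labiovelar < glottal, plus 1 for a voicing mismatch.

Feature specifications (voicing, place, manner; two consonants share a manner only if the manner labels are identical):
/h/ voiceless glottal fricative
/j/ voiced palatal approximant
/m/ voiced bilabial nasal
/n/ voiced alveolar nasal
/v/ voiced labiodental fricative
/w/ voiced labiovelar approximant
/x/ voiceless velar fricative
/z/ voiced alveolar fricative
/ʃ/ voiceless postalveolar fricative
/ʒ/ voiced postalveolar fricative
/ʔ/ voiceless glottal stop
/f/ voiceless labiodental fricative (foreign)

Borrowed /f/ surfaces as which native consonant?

/v/ is closest: same manner (fricative), place distance 0 (labiodental→labiodental), voicing differs (+1); total 1. Next closest is /z/ at distance 3.

v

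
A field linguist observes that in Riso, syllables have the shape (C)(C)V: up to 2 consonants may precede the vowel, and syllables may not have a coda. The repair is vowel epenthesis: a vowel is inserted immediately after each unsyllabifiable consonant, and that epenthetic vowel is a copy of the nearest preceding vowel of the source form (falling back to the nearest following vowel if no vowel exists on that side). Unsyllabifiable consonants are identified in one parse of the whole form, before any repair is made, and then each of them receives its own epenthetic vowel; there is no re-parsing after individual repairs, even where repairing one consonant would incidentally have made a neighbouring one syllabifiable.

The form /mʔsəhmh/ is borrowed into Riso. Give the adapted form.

The consonants /m/, /h/, /m/, /h/ cannot be parsed into a legal (C)(C)V syllable (no codas are permitted; onsets may contain at most 2 consonants).
Each unlicensed consonant becomes the onset of a new syllable: /m/ → /mə/, /h/ → /hə/, /m/ → /mə/, /h/ → /hə/.

məʔsəhəməhə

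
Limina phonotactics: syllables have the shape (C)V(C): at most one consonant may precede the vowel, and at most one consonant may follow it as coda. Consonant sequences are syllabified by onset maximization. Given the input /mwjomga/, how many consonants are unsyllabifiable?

2

The consonants /m/, /w/ cannot be parsed into a legal (C)V(C) syllable (at most one coda consonant is licensed; onsets are limited to one consonant).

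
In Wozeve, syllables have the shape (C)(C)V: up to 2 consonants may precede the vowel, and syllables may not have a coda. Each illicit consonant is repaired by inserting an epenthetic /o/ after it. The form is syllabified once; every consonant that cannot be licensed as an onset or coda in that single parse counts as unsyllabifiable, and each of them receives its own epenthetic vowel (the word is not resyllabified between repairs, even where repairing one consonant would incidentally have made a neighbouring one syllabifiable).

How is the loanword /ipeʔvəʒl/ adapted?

ipeʔvəʒolo

Syllabifying with onset maximization leaves /ʒ/, /l/ stranded (no codas are permitted; onsets may contain at most 2 consonants).
Epenthesis after each stranded consonant: /ʒ/ → /ʒo/, /l/ → /lo/.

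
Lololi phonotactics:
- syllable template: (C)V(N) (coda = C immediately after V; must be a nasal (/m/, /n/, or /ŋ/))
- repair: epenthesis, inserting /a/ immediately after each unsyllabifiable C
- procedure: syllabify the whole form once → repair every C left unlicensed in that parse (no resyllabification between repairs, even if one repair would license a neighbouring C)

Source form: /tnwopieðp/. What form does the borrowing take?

Under (C)V(N), the unsyllabifiable consonants are /t/, /n/, /ð/, /p/ (only a nasal (/m/, /n/, or /ŋ/) is licensed in coda position; onsets are limited to one consonant).
Inserting the epenthetic vowel yields /t/ → /ta/, /n/ → /na/, /ð/ → /ða/, /p/ → /pa/.

tanawopieðapa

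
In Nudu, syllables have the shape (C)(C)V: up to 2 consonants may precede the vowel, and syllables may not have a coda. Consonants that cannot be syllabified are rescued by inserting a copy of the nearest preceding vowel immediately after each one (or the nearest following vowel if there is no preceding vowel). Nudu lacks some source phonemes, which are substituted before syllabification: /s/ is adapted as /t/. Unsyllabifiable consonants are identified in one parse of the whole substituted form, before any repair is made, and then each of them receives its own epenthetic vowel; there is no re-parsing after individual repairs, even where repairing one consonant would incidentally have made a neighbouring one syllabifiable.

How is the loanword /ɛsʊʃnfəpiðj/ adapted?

ɛtʊʃʊnfəpiðiji

Substitution: /s/ → /t/, giving /ɛtʊʃnfəpiðj/.
Under (C)(C)V, the unsyllabifiable consonants are /ʃ/, /ð/, /j/ (no codas are permitted; onsets may contain at most 2 consonants).
Epenthesis after each stranded consonant: /ʃ/ → /ʃʊ/, /ð/ → /ði/, /j/ → /ji/.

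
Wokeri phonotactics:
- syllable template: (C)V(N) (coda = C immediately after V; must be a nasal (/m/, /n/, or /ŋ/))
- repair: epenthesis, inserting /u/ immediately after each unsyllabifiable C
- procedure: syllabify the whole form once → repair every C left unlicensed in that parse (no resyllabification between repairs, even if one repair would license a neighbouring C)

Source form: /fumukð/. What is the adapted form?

Under (C)V(N), the unsyllabifiable consonants are /k/, /ð/ (only a nasal (/m/, /n/, or /ŋ/) is licensed in coda position; onsets are limited to one consonant).
Epenthesis after each stranded consonant: /k/ → /ku/, /ð/ → /ðu/.

fumukuðu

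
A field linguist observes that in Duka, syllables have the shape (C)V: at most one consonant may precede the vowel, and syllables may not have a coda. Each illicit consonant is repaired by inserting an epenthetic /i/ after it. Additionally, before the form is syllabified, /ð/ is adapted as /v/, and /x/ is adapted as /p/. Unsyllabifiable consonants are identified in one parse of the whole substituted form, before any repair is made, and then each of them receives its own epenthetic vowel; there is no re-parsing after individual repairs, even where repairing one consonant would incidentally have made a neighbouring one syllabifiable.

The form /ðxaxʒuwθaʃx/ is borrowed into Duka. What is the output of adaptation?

vipapiʒuwiθaʃipi

Substitution: /ð/ → /v/, /x/ → /p/, giving /vpapʒuwθaʃp/.
Syllabifying with onset maximization leaves /v/, /p/, /w/, /ʃ/, /p/ stranded (no codas are permitted; onsets are limited to one consonant).
Epenthesis after each stranded consonant: /v/ → /vi/, /p/ → /pi/, /w/ → /wi/, /ʃ/ → /ʃi/, /p/ → /pi/.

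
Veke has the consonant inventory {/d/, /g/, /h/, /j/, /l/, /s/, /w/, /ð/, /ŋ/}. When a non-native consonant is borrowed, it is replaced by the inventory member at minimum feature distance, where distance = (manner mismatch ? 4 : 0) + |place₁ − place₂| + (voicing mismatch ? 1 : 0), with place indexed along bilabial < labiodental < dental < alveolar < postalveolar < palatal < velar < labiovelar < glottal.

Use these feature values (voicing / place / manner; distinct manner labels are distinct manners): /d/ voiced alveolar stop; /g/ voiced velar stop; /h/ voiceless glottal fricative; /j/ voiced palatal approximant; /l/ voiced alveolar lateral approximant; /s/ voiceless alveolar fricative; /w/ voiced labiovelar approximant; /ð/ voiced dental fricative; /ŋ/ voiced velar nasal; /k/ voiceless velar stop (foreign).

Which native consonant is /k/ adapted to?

/g/ is closest: same manner (stop), place distance 0 (velar→velar), voicing differs (+1); total 1. Next closest is /d/ at distance 4.

g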